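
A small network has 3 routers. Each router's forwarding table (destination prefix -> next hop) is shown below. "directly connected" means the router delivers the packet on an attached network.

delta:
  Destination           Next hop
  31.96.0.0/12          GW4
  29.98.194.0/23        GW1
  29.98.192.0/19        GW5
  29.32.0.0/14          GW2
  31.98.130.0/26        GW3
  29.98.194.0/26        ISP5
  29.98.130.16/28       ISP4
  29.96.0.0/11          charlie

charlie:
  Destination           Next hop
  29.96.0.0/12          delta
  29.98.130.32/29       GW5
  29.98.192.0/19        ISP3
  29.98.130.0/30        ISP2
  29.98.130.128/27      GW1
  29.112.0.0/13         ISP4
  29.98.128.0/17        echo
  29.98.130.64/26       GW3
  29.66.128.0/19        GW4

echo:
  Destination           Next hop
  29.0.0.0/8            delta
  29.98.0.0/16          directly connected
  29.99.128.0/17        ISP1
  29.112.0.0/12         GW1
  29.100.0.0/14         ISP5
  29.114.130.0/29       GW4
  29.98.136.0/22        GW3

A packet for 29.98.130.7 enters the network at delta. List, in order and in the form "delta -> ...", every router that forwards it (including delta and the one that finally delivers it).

delta -> charlie -> echo

At delta: longest match for 29.98.130.7 is 29.96.0.0/11 -> charlie
At charlie: longest match for 29.98.130.7 is 29.98.128.0/17 -> echo
At echo: longest match for 29.98.130.7 is 29.98.0.0/16 -> directly connected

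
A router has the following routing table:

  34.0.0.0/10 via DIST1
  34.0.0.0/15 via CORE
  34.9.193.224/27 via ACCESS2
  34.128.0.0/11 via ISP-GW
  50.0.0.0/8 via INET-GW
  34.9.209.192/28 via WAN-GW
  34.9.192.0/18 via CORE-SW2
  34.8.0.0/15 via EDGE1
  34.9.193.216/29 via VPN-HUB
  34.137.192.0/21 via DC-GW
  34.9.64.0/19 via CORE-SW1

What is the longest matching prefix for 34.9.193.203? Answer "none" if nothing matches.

Entries matching 34.9.193.203:
  34.0.0.0/10 (34.0.0.0 - 34.63.255.255)
  34.8.0.0/15 (34.8.0.0 - 34.9.255.255)
  34.9.192.0/18 (34.9.192.0 - 34.9.255.255)
Most specific is 34.9.192.0/18.

34.9.192.0/18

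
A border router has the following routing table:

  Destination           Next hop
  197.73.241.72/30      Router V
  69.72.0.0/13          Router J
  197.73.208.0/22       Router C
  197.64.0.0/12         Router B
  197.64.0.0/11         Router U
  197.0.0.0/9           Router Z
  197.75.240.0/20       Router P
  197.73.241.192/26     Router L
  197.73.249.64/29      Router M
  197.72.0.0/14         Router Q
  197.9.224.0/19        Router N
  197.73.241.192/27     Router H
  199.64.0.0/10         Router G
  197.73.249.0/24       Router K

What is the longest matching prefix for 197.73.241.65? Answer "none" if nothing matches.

197.72.0.0/14

Entries matching 197.73.241.65:
  197.0.0.0/9 (197.0.0.0 - 197.127.255.255)
  197.64.0.0/11 (197.64.0.0 - 197.95.255.255)
  197.64.0.0/12 (197.64.0.0 - 197.79.255.255)
  197.72.0.0/14 (197.72.0.0 - 197.75.255.255)
Most specific is 197.72.0.0/14.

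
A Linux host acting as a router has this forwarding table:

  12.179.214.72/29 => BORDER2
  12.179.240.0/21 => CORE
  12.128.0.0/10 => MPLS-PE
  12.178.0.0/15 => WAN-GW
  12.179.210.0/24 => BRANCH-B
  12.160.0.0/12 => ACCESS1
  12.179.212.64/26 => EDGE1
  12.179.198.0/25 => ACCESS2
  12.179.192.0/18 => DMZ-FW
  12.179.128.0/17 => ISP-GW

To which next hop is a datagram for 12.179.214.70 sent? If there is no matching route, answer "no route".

Routes whose prefix contains 12.179.214.70:
  12.128.0.0/10 (12.128.0.0 - 12.191.255.255) -> MPLS-PE
  12.178.0.0/15 (12.178.0.0 - 12.179.255.255) -> WAN-GW
  12.179.128.0/17 (12.179.128.0 - 12.179.255.255) -> ISP-GW
  12.179.192.0/18 (12.179.192.0 - 12.179.255.255) -> DMZ-FW
More-specific entries that do NOT match:
  12.179.214.72/29 (12.179.214.72 - 12.179.214.79) does not contain 12.179.214.70
  12.179.212.64/26 (12.179.212.64 - 12.179.212.127) does not contain 12.179.214.70
  12.179.198.0/25 (12.179.198.0 - 12.179.198.127) does not contain 12.179.214.70
  12.179.210.0/24 (12.179.210.0 - 12.179.210.255) does not contain 12.179.214.70
  12.179.240.0/21 (12.179.240.0 - 12.179.247.255) does not contain 12.179.214.70
Longest matching prefix is /18 -> next hop DMZ-FW.

DMZ-FW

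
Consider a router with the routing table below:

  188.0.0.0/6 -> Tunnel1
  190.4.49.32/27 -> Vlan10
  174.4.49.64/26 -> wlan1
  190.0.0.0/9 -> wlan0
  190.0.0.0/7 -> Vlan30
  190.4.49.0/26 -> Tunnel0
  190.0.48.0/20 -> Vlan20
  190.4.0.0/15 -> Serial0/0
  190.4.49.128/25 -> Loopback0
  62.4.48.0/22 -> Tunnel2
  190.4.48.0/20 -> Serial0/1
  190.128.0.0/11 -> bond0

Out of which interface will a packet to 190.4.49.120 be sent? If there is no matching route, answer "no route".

Routes whose prefix contains 190.4.49.120:
  188.0.0.0/6 (188.0.0.0 - 191.255.255.255) -> Tunnel1
  190.0.0.0/7 (190.0.0.0 - 191.255.255.255) -> Vlan30
  190.0.0.0/9 (190.0.0.0 - 190.127.255.255) -> wlan0
  190.4.0.0/15 (190.4.0.0 - 190.5.255.255) -> Serial0/0
  190.4.48.0/20 (190.4.48.0 - 190.4.63.255) -> Serial0/1
More-specific entries that do NOT match:
  190.4.49.32/27 (190.4.49.32 - 190.4.49.63) does not contain 190.4.49.120
  174.4.49.64/26 (174.4.49.64 - 174.4.49.127) does not contain 190.4.49.120
  190.4.49.0/26 (190.4.49.0 - 190.4.49.63) does not contain 190.4.49.120
  190.4.49.128/25 (190.4.49.128 - 190.4.49.255) does not contain 190.4.49.120
  62.4.48.0/22 (62.4.48.0 - 62.4.51.255) does not contain 190.4.49.120
Longest matching prefix is /20 -> interface Serial0/1.

Serial0/1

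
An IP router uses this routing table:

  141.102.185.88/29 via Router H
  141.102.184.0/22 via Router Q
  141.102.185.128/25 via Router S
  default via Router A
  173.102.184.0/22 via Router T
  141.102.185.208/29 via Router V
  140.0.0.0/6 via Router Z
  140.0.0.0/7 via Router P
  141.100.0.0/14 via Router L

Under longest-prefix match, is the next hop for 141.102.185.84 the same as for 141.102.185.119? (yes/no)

yes

141.102.185.84: longest match 141.102.184.0/22 -> Router Q
141.102.185.119: longest match 141.102.184.0/22 -> Router Q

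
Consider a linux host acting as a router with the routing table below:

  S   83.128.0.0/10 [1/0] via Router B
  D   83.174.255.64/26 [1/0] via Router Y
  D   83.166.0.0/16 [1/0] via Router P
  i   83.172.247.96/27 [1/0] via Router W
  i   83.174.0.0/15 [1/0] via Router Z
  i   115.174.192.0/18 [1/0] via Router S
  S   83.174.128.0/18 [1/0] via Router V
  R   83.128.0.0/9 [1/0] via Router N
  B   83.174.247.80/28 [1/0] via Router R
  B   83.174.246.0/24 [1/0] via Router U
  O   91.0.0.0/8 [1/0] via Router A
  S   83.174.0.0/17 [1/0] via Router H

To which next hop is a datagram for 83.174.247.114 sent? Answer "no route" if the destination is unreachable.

Routes whose prefix contains 83.174.247.114:
  83.128.0.0/9 (83.128.0.0 - 83.255.255.255) -> Router N
  83.128.0.0/10 (83.128.0.0 - 83.191.255.255) -> Router B
  83.174.0.0/15 (83.174.0.0 - 83.175.255.255) -> Router Z
More-specific entries that do NOT match:
  83.174.247.80/28 (83.174.247.80 - 83.174.247.95) does not contain 83.174.247.114
  83.172.247.96/27 (83.172.247.96 - 83.172.247.127) does not contain 83.174.247.114
  83.174.255.64/26 (83.174.255.64 - 83.174.255.127) does not contain 83.174.247.114
  83.174.246.0/24 (83.174.246.0 - 83.174.246.255) does not contain 83.174.247.114
  115.174.192.0/18 (115.174.192.0 - 115.174.255.255) does not contain 83.174.247.114
  83.174.128.0/18 (83.174.128.0 - 83.174.191.255) does not contain 83.174.247.114
  83.174.0.0/17 (83.174.0.0 - 83.174.127.255) does not contain 83.174.247.114
  83.166.0.0/16 (83.166.0.0 - 83.166.255.255) does not contain 83.174.247.114
Longest matching prefix is /15 -> next hop Router Z.

Router Z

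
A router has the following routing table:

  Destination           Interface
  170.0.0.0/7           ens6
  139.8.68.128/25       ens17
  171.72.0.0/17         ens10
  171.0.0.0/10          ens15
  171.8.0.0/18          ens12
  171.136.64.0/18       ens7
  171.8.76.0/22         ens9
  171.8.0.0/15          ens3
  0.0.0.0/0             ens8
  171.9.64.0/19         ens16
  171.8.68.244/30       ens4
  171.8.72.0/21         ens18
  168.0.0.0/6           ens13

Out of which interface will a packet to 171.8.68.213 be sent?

Routes whose prefix contains 171.8.68.213:
  0.0.0.0/0 (default, matches everything) -> ens8
  168.0.0.0/6 (168.0.0.0 - 171.255.255.255) -> ens13
  170.0.0.0/7 (170.0.0.0 - 171.255.255.255) -> ens6
  171.0.0.0/10 (171.0.0.0 - 171.63.255.255) -> ens15
  171.8.0.0/15 (171.8.0.0 - 171.9.255.255) -> ens3
More-specific entries that do NOT match:
  171.8.68.244/30 (171.8.68.244 - 171.8.68.247) does not contain 171.8.68.213
  139.8.68.128/25 (139.8.68.128 - 139.8.68.255) does not contain 171.8.68.213
  171.8.76.0/22 (171.8.76.0 - 171.8.79.255) does not contain 171.8.68.213
  171.8.72.0/21 (171.8.72.0 - 171.8.79.255) does not contain 171.8.68.213
  171.9.64.0/19 (171.9.64.0 - 171.9.95.255) does not contain 171.8.68.213
  171.8.0.0/18 (171.8.0.0 - 171.8.63.255) does not contain 171.8.68.213
  171.136.64.0/18 (171.136.64.0 - 171.136.127.255) does not contain 171.8.68.213
  171.72.0.0/17 (171.72.0.0 - 171.72.127.255) does not contain 171.8.68.213
Longest matching prefix is /15 -> interface ens3.

ens3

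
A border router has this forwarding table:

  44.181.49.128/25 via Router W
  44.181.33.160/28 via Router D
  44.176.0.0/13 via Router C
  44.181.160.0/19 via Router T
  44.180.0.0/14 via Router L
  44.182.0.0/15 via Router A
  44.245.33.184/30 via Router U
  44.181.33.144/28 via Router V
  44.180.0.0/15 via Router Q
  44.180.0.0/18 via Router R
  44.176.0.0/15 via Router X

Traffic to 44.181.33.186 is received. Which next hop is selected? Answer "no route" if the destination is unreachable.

Routes whose prefix contains 44.181.33.186:
  44.176.0.0/13 (44.176.0.0 - 44.183.255.255) -> Router C
  44.180.0.0/14 (44.180.0.0 - 44.183.255.255) -> Router L
  44.180.0.0/15 (44.180.0.0 - 44.181.255.255) -> Router Q
More-specific entries that do NOT match:
  44.245.33.184/30 (44.245.33.184 - 44.245.33.187) does not contain 44.181.33.186
  44.181.33.160/28 (44.181.33.160 - 44.181.33.175) does not contain 44.181.33.186
  44.181.33.144/28 (44.181.33.144 - 44.181.33.159) does not contain 44.181.33.186
  44.181.49.128/25 (44.181.49.128 - 44.181.49.255) does not contain 44.181.33.186
  44.181.160.0/19 (44.181.160.0 - 44.181.191.255) does not contain 44.181.33.186
  44.180.0.0/18 (44.180.0.0 - 44.180.63.255) does not contain 44.181.33.186
Longest matching prefix is /15 -> next hop Router Q.

Router Q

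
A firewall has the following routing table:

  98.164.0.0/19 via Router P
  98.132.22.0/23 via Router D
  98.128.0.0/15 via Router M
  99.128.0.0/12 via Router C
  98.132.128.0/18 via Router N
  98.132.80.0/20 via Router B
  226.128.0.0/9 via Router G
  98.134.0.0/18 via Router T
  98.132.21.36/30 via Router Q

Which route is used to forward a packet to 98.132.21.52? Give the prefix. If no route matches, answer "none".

none

98.132.21.52 is outside every listed prefix and there is no default route.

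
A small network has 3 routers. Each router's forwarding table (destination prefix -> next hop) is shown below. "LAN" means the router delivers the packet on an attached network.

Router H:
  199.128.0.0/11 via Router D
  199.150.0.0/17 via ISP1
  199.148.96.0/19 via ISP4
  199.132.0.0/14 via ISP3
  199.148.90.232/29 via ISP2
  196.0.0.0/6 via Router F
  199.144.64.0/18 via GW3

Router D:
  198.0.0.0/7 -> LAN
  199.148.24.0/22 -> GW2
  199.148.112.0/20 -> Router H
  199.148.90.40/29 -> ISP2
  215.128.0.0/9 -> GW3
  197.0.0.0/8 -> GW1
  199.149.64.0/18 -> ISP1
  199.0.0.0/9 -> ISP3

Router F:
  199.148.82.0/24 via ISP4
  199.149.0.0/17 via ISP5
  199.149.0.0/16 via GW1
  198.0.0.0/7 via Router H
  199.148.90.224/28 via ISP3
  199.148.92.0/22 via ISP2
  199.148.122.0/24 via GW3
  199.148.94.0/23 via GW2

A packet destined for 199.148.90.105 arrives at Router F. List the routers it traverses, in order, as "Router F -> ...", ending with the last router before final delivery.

At Router F: longest match for 199.148.90.105 is 198.0.0.0/7 -> Router H
At Router H: longest match for 199.148.90.105 is 199.128.0.0/11 -> Router D
At Router D: longest match for 199.148.90.105 is 198.0.0.0/7 -> LAN

Router F -> Router H -> Router D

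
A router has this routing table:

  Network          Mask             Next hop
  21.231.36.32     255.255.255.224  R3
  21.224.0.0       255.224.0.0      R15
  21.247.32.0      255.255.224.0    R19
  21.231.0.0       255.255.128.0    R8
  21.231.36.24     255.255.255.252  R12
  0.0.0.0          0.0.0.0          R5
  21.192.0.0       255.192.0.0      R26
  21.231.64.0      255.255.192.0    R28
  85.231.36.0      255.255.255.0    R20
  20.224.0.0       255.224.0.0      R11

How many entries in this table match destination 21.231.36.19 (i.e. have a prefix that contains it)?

4

Prefixes containing 21.231.36.19:
  0.0.0.0/0 (default, matches everything)
  21.192.0.0/10 (21.192.0.0 - 21.255.255.255)
  21.224.0.0/11 (21.224.0.0 - 21.255.255.255)
  21.231.0.0/17 (21.231.0.0 - 21.231.127.255)
Total matching entries: 4.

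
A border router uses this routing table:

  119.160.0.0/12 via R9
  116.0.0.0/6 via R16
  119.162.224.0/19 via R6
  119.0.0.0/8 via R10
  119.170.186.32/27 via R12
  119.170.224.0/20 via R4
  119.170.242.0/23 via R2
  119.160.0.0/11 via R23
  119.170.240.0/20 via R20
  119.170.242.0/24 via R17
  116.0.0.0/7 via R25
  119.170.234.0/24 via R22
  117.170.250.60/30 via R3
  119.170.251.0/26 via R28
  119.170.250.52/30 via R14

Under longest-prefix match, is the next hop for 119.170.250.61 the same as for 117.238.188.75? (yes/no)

no

119.170.250.61: longest match 119.170.240.0/20 -> R20
117.238.188.75: longest match 116.0.0.0/7 -> R25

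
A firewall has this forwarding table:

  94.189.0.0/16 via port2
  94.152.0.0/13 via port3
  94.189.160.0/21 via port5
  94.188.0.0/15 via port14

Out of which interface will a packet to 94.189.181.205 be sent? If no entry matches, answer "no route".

Routes whose prefix contains 94.189.181.205:
  94.188.0.0/15 (94.188.0.0 - 94.189.255.255) -> port14
  94.189.0.0/16 (94.189.0.0 - 94.189.255.255) -> port2
More-specific entries that do NOT match:
  94.189.160.0/21 (94.189.160.0 - 94.189.167.255) does not contain 94.189.181.205
Longest matching prefix is /16 -> interface port2.

port2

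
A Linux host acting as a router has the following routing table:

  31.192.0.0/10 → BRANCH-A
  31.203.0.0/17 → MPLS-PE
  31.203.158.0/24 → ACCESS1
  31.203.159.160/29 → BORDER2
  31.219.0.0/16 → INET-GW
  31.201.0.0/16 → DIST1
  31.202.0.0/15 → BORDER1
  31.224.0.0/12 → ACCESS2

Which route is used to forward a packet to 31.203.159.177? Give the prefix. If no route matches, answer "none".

31.202.0.0/15

Entries matching 31.203.159.177:
  31.192.0.0/10 (31.192.0.0 - 31.255.255.255)
  31.202.0.0/15 (31.202.0.0 - 31.203.255.255)
Most specific is 31.202.0.0/15.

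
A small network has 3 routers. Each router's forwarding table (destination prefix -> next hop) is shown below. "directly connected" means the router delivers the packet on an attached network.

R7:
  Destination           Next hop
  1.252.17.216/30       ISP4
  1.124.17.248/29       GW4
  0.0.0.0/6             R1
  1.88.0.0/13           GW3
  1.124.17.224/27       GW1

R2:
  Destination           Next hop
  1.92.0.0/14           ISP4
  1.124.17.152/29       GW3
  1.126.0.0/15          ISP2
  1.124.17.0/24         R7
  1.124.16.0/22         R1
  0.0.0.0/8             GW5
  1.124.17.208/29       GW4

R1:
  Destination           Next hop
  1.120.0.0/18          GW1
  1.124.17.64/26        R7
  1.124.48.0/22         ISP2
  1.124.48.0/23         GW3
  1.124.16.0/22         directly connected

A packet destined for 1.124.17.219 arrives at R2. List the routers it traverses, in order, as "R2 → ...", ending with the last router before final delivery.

R2 → R7 → R1

At R2: longest match for 1.124.17.219 is 1.124.17.0/24 -> R7
At R7: longest match for 1.124.17.219 is 0.0.0.0/6 -> R1
At R1: longest match for 1.124.17.219 is 1.124.16.0/22 -> directly connected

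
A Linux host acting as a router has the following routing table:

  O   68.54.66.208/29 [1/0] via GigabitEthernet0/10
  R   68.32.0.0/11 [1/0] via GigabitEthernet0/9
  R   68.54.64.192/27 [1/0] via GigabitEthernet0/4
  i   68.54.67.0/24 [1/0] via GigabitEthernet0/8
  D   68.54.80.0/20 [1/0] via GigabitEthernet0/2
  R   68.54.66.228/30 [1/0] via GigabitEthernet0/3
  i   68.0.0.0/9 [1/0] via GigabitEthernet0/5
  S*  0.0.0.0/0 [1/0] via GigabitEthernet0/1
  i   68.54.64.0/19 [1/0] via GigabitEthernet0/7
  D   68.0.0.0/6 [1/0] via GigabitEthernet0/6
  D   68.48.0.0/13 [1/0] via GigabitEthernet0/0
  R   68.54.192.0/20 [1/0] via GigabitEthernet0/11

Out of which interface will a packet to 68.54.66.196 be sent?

Routes whose prefix contains 68.54.66.196:
  0.0.0.0/0 (default, matches everything) -> GigabitEthernet0/1
  68.0.0.0/6 (68.0.0.0 - 71.255.255.255) -> GigabitEthernet0/6
  68.0.0.0/9 (68.0.0.0 - 68.127.255.255) -> GigabitEthernet0/5
  68.32.0.0/11 (68.32.0.0 - 68.63.255.255) -> GigabitEthernet0/9
  68.48.0.0/13 (68.48.0.0 - 68.55.255.255) -> GigabitEthernet0/0
  68.54.64.0/19 (68.54.64.0 - 68.54.95.255) -> GigabitEthernet0/7
More-specific entries that do NOT match:
  68.54.66.228/30 (68.54.66.228 - 68.54.66.231) does not contain 68.54.66.196
  68.54.66.208/29 (68.54.66.208 - 68.54.66.215) does not contain 68.54.66.196
  68.54.64.192/27 (68.54.64.192 - 68.54.64.223) does not contain 68.54.66.196
  68.54.67.0/24 (68.54.67.0 - 68.54.67.255) does not contain 68.54.66.196
  68.54.80.0/20 (68.54.80.0 - 68.54.95.255) does not contain 68.54.66.196
  68.54.192.0/20 (68.54.192.0 - 68.54.207.255) does not contain 68.54.66.196
Longest matching prefix is /19 -> interface GigabitEthernet0/7.

GigabitEthernet0/7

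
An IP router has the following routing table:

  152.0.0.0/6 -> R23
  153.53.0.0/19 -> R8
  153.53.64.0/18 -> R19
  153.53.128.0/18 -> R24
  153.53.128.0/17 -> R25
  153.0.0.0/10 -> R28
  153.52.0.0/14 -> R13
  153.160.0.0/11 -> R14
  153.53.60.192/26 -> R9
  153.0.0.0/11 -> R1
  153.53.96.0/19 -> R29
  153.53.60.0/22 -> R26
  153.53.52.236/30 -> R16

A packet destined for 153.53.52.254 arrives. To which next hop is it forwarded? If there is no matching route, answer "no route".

R13

Routes whose prefix contains 153.53.52.254:
  152.0.0.0/6 (152.0.0.0 - 155.255.255.255) -> R23
  153.0.0.0/10 (153.0.0.0 - 153.63.255.255) -> R28
  153.52.0.0/14 (153.52.0.0 - 153.55.255.255) -> R13
More-specific entries that do NOT match:
  153.53.52.236/30 (153.53.52.236 - 153.53.52.239) does not contain 153.53.52.254
  153.53.60.192/26 (153.53.60.192 - 153.53.60.255) does not contain 153.53.52.254
  153.53.60.0/22 (153.53.60.0 - 153.53.63.255) does not contain 153.53.52.254
  153.53.0.0/19 (153.53.0.0 - 153.53.31.255) does not contain 153.53.52.254
  153.53.96.0/19 (153.53.96.0 - 153.53.127.255) does not contain 153.53.52.254
  153.53.64.0/18 (153.53.64.0 - 153.53.127.255) does not contain 153.53.52.254
  153.53.128.0/18 (153.53.128.0 - 153.53.191.255) does not contain 153.53.52.254
  153.53.128.0/17 (153.53.128.0 - 153.53.255.255) does not contain 153.53.52.254
Longest matching prefix is /14 -> next hop R13.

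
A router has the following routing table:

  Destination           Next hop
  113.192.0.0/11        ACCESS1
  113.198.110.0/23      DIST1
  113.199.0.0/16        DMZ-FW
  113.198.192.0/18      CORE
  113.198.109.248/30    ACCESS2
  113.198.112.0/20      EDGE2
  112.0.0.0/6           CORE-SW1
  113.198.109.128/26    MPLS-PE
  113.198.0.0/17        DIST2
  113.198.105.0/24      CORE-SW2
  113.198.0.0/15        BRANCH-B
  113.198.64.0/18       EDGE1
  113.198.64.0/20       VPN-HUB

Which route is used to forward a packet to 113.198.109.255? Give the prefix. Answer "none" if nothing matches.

Entries matching 113.198.109.255:
  112.0.0.0/6 (112.0.0.0 - 115.255.255.255)
  113.192.0.0/11 (113.192.0.0 - 113.223.255.255)
  113.198.0.0/15 (113.198.0.0 - 113.199.255.255)
  113.198.0.0/17 (113.198.0.0 - 113.198.127.255)
  113.198.64.0/18 (113.198.64.0 - 113.198.127.255)
Most specific is 113.198.64.0/18.

113.198.64.0/18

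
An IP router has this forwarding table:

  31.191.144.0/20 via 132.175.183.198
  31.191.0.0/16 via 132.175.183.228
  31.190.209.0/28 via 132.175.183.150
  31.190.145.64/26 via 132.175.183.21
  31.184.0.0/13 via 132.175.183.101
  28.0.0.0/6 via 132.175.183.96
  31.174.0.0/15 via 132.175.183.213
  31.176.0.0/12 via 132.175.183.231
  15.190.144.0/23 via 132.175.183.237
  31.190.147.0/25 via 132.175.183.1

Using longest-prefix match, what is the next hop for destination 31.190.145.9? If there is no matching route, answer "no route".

132.175.183.101

Routes whose prefix contains 31.190.145.9:
  28.0.0.0/6 (28.0.0.0 - 31.255.255.255) -> 132.175.183.96
  31.176.0.0/12 (31.176.0.0 - 31.191.255.255) -> 132.175.183.231
  31.184.0.0/13 (31.184.0.0 - 31.191.255.255) -> 132.175.183.101
More-specific entries that do NOT match:
  31.190.209.0/28 (31.190.209.0 - 31.190.209.15) does not contain 31.190.145.9
  31.190.145.64/26 (31.190.145.64 - 31.190.145.127) does not contain 31.190.145.9
  31.190.147.0/25 (31.190.147.0 - 31.190.147.127) does not contain 31.190.145.9
  15.190.144.0/23 (15.190.144.0 - 15.190.145.255) does not contain 31.190.145.9
  31.191.144.0/20 (31.191.144.0 - 31.191.159.255) does not contain 31.190.145.9
  31.191.0.0/16 (31.191.0.0 - 31.191.255.255) does not contain 31.190.145.9
  31.174.0.0/15 (31.174.0.0 - 31.175.255.255) does not contain 31.190.145.9
Longest matching prefix is /13 -> next hop 132.175.183.101.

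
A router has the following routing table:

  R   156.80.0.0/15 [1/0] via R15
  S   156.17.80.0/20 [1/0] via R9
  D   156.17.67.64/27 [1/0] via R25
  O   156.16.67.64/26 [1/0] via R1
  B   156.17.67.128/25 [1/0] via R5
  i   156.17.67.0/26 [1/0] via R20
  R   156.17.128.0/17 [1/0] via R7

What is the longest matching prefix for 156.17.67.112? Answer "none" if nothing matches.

156.17.67.112 is outside every listed prefix and there is no default route.

none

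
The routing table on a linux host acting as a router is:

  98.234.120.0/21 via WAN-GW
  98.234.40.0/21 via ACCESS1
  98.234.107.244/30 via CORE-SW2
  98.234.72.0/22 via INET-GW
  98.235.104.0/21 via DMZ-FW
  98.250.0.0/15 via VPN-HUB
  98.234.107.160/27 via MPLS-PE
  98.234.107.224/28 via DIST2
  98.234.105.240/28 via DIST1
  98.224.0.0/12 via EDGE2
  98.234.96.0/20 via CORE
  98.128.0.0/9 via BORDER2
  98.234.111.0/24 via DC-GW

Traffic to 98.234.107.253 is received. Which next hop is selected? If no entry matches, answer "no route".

Routes whose prefix contains 98.234.107.253:
  98.128.0.0/9 (98.128.0.0 - 98.255.255.255) -> BORDER2
  98.224.0.0/12 (98.224.0.0 - 98.239.255.255) -> EDGE2
  98.234.96.0/20 (98.234.96.0 - 98.234.111.255) -> CORE
More-specific entries that do NOT match:
  98.234.107.244/30 (98.234.107.244 - 98.234.107.247) does not contain 98.234.107.253
  98.234.107.224/28 (98.234.107.224 - 98.234.107.239) does not contain 98.234.107.253
  98.234.105.240/28 (98.234.105.240 - 98.234.105.255) does not contain 98.234.107.253
  98.234.107.160/27 (98.234.107.160 - 98.234.107.191) does not contain 98.234.107.253
  98.234.111.0/24 (98.234.111.0 - 98.234.111.255) does not contain 98.234.107.253
  98.234.72.0/22 (98.234.72.0 - 98.234.75.255) does not contain 98.234.107.253
  98.234.120.0/21 (98.234.120.0 - 98.234.127.255) does not contain 98.234.107.253
  98.234.40.0/21 (98.234.40.0 - 98.234.47.255) does not contain 98.234.107.253
  98.235.104.0/21 (98.235.104.0 - 98.235.111.255) does not contain 98.234.107.253
Longest matching prefix is /20 -> next hop CORE.

CORE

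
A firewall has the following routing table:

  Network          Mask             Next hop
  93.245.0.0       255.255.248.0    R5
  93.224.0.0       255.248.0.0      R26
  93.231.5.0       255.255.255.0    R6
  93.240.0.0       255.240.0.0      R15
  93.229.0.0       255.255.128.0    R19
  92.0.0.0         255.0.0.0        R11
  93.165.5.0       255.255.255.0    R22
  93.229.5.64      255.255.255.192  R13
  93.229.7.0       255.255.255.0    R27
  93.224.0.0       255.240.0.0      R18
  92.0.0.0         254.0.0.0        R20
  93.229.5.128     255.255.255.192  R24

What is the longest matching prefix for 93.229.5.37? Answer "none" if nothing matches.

93.229.0.0/17

Entries matching 93.229.5.37:
  92.0.0.0/7 (92.0.0.0 - 93.255.255.255)
  93.224.0.0/12 (93.224.0.0 - 93.239.255.255)
  93.224.0.0/13 (93.224.0.0 - 93.231.255.255)
  93.229.0.0/17 (93.229.0.0 - 93.229.127.255)
Most specific is 93.229.0.0/17.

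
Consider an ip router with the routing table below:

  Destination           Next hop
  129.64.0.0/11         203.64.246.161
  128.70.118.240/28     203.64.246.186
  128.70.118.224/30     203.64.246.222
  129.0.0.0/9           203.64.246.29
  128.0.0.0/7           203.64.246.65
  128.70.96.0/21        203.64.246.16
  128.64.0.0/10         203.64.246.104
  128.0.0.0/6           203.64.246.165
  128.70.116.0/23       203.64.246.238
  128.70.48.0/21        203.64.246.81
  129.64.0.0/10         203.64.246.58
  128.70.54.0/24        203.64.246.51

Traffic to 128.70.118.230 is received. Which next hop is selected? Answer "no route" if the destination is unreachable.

203.64.246.104

Routes whose prefix contains 128.70.118.230:
  128.0.0.0/6 (128.0.0.0 - 131.255.255.255) -> 203.64.246.165
  128.0.0.0/7 (128.0.0.0 - 129.255.255.255) -> 203.64.246.65
  128.64.0.0/10 (128.64.0.0 - 128.127.255.255) -> 203.64.246.104
More-specific entries that do NOT match:
  128.70.118.224/30 (128.70.118.224 - 128.70.118.227) does not contain 128.70.118.230
  128.70.118.240/28 (128.70.118.240 - 128.70.118.255) does not contain 128.70.118.230
  128.70.54.0/24 (128.70.54.0 - 128.70.54.255) does not contain 128.70.118.230
  128.70.116.0/23 (128.70.116.0 - 128.70.117.255) does not contain 128.70.118.230
  128.70.96.0/21 (128.70.96.0 - 128.70.103.255) does not contain 128.70.118.230
  128.70.48.0/21 (128.70.48.0 - 128.70.55.255) does not contain 128.70.118.230
  129.64.0.0/11 (129.64.0.0 - 129.95.255.255) does not contain 128.70.118.230
Longest matching prefix is /10 -> next hop 203.64.246.104.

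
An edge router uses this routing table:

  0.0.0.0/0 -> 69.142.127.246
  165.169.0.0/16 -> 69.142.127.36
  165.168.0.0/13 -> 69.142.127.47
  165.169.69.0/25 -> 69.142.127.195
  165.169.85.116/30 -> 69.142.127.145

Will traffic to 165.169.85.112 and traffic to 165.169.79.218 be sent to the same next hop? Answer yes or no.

yes

165.169.85.112: longest match 165.169.0.0/16 -> 69.142.127.36
165.169.79.218: longest match 165.169.0.0/16 -> 69.142.127.36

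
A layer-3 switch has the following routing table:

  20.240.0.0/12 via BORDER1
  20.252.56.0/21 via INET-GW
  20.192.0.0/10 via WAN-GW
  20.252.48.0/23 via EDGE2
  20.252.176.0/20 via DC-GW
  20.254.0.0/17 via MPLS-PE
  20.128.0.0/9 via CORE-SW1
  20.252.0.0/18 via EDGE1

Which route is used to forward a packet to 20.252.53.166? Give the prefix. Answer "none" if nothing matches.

Entries matching 20.252.53.166:
  20.128.0.0/9 (20.128.0.0 - 20.255.255.255)
  20.192.0.0/10 (20.192.0.0 - 20.255.255.255)
  20.240.0.0/12 (20.240.0.0 - 20.255.255.255)
  20.252.0.0/18 (20.252.0.0 - 20.252.63.255)
Most specific is 20.252.0.0/18.

20.252.0.0/18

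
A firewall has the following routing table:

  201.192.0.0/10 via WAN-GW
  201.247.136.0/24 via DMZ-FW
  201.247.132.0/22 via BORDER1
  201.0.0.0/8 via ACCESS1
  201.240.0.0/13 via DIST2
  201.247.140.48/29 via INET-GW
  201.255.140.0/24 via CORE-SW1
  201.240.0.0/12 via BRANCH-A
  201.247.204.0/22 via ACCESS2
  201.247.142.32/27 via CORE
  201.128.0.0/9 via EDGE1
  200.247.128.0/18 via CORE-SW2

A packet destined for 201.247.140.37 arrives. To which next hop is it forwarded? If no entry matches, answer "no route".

DIST2

Routes whose prefix contains 201.247.140.37:
  201.0.0.0/8 (201.0.0.0 - 201.255.255.255) -> ACCESS1
  201.128.0.0/9 (201.128.0.0 - 201.255.255.255) -> EDGE1
  201.192.0.0/10 (201.192.0.0 - 201.255.255.255) -> WAN-GW
  201.240.0.0/12 (201.240.0.0 - 201.255.255.255) -> BRANCH-A
  201.240.0.0/13 (201.240.0.0 - 201.247.255.255) -> DIST2
More-specific entries that do NOT match:
  201.247.140.48/29 (201.247.140.48 - 201.247.140.55) does not contain 201.247.140.37
  201.247.142.32/27 (201.247.142.32 - 201.247.142.63) does not contain 201.247.140.37
  201.247.136.0/24 (201.247.136.0 - 201.247.136.255) does not contain 201.247.140.37
  201.255.140.0/24 (201.255.140.0 - 201.255.140.255) does not contain 201.247.140.37
  201.247.132.0/22 (201.247.132.0 - 201.247.135.255) does not contain 201.247.140.37
  201.247.204.0/22 (201.247.204.0 - 201.247.207.255) does not contain 201.247.140.37
  200.247.128.0/18 (200.247.128.0 - 200.247.191.255) does not contain 201.247.140.37
Longest matching prefix is /13 -> next hop DIST2.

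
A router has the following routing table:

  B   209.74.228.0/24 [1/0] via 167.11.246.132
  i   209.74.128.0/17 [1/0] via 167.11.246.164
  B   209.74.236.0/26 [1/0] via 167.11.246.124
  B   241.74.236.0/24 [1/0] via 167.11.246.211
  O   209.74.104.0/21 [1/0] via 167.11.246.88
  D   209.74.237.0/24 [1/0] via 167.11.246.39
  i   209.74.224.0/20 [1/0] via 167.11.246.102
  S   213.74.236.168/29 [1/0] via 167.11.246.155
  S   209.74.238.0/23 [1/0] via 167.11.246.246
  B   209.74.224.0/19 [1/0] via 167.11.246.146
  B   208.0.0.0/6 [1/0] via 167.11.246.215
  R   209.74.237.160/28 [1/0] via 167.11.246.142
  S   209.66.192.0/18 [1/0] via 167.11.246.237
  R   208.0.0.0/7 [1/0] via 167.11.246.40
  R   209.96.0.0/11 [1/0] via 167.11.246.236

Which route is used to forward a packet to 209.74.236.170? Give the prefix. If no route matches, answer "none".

Entries matching 209.74.236.170:
  208.0.0.0/6 (208.0.0.0 - 211.255.255.255)
  208.0.0.0/7 (208.0.0.0 - 209.255.255.255)
  209.74.128.0/17 (209.74.128.0 - 209.74.255.255)
  209.74.224.0/19 (209.74.224.0 - 209.74.255.255)
  209.74.224.0/20 (209.74.224.0 - 209.74.239.255)
Most specific is 209.74.224.0/20.

209.74.224.0/20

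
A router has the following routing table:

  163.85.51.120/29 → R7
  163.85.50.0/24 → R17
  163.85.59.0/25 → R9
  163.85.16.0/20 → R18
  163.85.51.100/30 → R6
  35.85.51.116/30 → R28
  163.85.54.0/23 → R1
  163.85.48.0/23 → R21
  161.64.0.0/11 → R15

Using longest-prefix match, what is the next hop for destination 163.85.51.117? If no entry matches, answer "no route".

No entry's prefix contains 163.85.51.117; there is no default route.

no route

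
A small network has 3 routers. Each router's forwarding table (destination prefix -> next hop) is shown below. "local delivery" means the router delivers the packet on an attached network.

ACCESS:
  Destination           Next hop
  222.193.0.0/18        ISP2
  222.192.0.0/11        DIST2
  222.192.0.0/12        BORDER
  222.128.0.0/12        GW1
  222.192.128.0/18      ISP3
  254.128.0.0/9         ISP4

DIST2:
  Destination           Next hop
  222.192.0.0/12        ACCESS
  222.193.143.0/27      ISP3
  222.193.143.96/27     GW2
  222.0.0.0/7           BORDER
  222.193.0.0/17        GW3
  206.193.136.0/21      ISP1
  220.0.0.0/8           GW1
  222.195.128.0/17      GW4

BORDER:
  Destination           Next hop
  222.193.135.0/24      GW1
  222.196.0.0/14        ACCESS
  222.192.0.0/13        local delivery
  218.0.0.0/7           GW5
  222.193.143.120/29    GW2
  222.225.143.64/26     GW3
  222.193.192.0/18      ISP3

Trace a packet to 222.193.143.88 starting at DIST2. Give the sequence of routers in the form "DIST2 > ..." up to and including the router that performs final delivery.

DIST2 > ACCESS > BORDER

At DIST2: longest match for 222.193.143.88 is 222.192.0.0/12 -> ACCESS
At ACCESS: longest match for 222.193.143.88 is 222.192.0.0/12 -> BORDER
At BORDER: longest match for 222.193.143.88 is 222.192.0.0/13 -> local delivery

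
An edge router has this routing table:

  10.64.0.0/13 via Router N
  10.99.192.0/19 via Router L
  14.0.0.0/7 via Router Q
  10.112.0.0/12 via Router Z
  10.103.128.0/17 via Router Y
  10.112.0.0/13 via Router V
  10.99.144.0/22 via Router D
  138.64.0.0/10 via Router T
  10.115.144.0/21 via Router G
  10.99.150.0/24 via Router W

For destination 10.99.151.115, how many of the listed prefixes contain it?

0

No listed prefix contains 10.99.151.115.
Total matching entries: 0.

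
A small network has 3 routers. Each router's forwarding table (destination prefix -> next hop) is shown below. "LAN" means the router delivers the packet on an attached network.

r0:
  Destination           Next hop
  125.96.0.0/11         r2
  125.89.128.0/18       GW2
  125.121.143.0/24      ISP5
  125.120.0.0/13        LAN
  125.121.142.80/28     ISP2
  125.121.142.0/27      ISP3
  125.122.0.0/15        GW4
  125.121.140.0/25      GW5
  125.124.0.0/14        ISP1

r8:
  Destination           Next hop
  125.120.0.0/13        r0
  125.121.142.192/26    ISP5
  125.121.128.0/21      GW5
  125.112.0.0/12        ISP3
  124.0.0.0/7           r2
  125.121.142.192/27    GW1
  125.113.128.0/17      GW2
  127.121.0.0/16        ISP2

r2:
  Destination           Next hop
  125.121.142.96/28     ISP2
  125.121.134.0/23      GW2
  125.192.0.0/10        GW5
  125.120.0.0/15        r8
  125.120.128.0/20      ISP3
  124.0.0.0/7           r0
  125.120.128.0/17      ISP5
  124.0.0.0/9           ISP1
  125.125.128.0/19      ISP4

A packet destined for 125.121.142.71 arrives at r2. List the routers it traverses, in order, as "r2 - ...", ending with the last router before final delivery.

r2 - r8 - r0

At r2: longest match for 125.121.142.71 is 125.120.0.0/15 -> r8
At r8: longest match for 125.121.142.71 is 125.120.0.0/13 -> r0
At r0: longest match for 125.121.142.71 is 125.120.0.0/13 -> LAN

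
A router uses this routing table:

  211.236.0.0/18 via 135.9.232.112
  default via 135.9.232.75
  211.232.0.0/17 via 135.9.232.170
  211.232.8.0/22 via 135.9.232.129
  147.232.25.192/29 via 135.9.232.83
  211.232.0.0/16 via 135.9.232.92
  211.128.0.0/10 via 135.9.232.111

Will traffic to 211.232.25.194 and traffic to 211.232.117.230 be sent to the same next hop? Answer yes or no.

211.232.25.194: longest match 211.232.0.0/17 -> 135.9.232.170
211.232.117.230: longest match 211.232.0.0/17 -> 135.9.232.170

yes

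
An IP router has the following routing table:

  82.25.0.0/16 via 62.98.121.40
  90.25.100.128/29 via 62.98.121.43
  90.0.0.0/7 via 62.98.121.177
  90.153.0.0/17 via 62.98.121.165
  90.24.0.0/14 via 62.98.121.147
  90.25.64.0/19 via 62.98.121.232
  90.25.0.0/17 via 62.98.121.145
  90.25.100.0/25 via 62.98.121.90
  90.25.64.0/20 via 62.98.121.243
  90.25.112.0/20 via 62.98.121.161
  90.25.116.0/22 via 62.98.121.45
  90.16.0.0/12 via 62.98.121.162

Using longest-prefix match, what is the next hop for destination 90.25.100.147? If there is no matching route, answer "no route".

Routes whose prefix contains 90.25.100.147:
  90.0.0.0/7 (90.0.0.0 - 91.255.255.255) -> 62.98.121.177
  90.16.0.0/12 (90.16.0.0 - 90.31.255.255) -> 62.98.121.162
  90.24.0.0/14 (90.24.0.0 - 90.27.255.255) -> 62.98.121.147
  90.25.0.0/17 (90.25.0.0 - 90.25.127.255) -> 62.98.121.145
More-specific entries that do NOT match:
  90.25.100.128/29 (90.25.100.128 - 90.25.100.135) does not contain 90.25.100.147
  90.25.100.0/25 (90.25.100.0 - 90.25.100.127) does not contain 90.25.100.147
  90.25.116.0/22 (90.25.116.0 - 90.25.119.255) does not contain 90.25.100.147
  90.25.64.0/20 (90.25.64.0 - 90.25.79.255) does not contain 90.25.100.147
  90.25.112.0/20 (90.25.112.0 - 90.25.127.255) does not contain 90.25.100.147
  90.25.64.0/19 (90.25.64.0 - 90.25.95.255) does not contain 90.25.100.147
Longest matching prefix is /17 -> next hop 62.98.121.145.

62.98.121.145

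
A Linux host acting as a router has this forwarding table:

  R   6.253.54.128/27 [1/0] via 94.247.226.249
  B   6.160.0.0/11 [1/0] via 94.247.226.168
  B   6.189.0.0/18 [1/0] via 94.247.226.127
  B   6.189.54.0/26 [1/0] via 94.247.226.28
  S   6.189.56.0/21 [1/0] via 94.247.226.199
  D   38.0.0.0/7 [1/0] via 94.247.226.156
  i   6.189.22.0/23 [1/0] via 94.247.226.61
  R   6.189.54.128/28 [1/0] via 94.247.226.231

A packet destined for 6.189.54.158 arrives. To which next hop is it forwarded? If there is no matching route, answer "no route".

94.247.226.127

Routes whose prefix contains 6.189.54.158:
  6.160.0.0/11 (6.160.0.0 - 6.191.255.255) -> 94.247.226.168
  6.189.0.0/18 (6.189.0.0 - 6.189.63.255) -> 94.247.226.127
More-specific entries that do NOT match:
  6.189.54.128/28 (6.189.54.128 - 6.189.54.143) does not contain 6.189.54.158
  6.253.54.128/27 (6.253.54.128 - 6.253.54.159) does not contain 6.189.54.158
  6.189.54.0/26 (6.189.54.0 - 6.189.54.63) does not contain 6.189.54.158
  6.189.22.0/23 (6.189.22.0 - 6.189.23.255) does not contain 6.189.54.158
  6.189.56.0/21 (6.189.56.0 - 6.189.63.255) does not contain 6.189.54.158
Longest matching prefix is /18 -> next hop 94.247.226.127.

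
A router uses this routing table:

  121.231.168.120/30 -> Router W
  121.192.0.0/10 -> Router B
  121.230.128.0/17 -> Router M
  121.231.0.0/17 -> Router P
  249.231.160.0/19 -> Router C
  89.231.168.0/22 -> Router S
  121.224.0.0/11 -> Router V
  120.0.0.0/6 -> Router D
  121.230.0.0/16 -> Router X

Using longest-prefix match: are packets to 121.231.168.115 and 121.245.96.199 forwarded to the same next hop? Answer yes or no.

yes

121.231.168.115: longest match 121.224.0.0/11 -> Router V
121.245.96.199: longest match 121.224.0.0/11 -> Router V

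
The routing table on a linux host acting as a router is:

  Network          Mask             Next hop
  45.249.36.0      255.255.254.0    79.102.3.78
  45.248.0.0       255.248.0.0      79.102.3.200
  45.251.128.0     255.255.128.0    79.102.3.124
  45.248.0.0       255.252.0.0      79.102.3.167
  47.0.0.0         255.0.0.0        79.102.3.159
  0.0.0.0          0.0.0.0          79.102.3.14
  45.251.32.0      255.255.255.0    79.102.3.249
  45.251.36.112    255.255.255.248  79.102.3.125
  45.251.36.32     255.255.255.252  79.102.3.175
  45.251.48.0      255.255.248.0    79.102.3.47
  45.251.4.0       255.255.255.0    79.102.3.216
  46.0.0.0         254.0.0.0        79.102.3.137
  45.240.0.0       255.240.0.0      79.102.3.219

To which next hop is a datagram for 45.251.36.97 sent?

79.102.3.167

Routes whose prefix contains 45.251.36.97:
  0.0.0.0/0 (default, matches everything) -> 79.102.3.14
  45.240.0.0/12 (45.240.0.0 - 45.255.255.255) -> 79.102.3.219
  45.248.0.0/13 (45.248.0.0 - 45.255.255.255) -> 79.102.3.200
  45.248.0.0/14 (45.248.0.0 - 45.251.255.255) -> 79.102.3.167
More-specific entries that do NOT match:
  45.251.36.32/30 (45.251.36.32 - 45.251.36.35) does not contain 45.251.36.97
  45.251.36.112/29 (45.251.36.112 - 45.251.36.119) does not contain 45.251.36.97
  45.251.32.0/24 (45.251.32.0 - 45.251.32.255) does not contain 45.251.36.97
  45.251.4.0/24 (45.251.4.0 - 45.251.4.255) does not contain 45.251.36.97
  45.249.36.0/23 (45.249.36.0 - 45.249.37.255) does not contain 45.251.36.97
  45.251.48.0/21 (45.251.48.0 - 45.251.55.255) does not contain 45.251.36.97
  45.251.128.0/17 (45.251.128.0 - 45.251.255.255) does not contain 45.251.36.97
Longest matching prefix is /14 -> next hop 79.102.3.167.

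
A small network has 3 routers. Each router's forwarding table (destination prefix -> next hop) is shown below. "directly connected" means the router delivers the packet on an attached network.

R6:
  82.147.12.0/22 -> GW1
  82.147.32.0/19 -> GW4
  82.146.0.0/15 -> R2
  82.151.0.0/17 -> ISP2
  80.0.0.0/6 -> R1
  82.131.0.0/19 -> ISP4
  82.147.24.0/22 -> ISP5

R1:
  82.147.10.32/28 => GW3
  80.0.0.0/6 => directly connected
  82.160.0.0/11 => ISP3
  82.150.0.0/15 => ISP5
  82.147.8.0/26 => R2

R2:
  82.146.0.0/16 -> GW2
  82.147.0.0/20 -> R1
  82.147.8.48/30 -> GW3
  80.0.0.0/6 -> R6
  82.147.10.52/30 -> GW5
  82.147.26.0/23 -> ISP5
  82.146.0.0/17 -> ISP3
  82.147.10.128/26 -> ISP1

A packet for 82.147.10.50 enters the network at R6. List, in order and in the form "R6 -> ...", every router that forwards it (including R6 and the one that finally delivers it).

At R6: longest match for 82.147.10.50 is 82.146.0.0/15 -> R2
At R2: longest match for 82.147.10.50 is 82.147.0.0/20 -> R1
At R1: longest match for 82.147.10.50 is 80.0.0.0/6 -> directly connected

R6 -> R2 -> R1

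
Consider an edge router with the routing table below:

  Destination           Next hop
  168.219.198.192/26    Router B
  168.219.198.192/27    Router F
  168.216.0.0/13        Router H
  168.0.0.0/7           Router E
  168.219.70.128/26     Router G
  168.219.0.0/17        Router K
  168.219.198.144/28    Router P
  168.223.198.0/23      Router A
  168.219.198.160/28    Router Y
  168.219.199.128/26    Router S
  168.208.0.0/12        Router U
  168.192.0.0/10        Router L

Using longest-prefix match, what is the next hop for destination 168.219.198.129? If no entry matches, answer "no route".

Routes whose prefix contains 168.219.198.129:
  168.0.0.0/7 (168.0.0.0 - 169.255.255.255) -> Router E
  168.192.0.0/10 (168.192.0.0 - 168.255.255.255) -> Router L
  168.208.0.0/12 (168.208.0.0 - 168.223.255.255) -> Router U
  168.216.0.0/13 (168.216.0.0 - 168.223.255.255) -> Router H
More-specific entries that do NOT match:
  168.219.198.144/28 (168.219.198.144 - 168.219.198.159) does not contain 168.219.198.129
  168.219.198.160/28 (168.219.198.160 - 168.219.198.175) does not contain 168.219.198.129
  168.219.198.192/27 (168.219.198.192 - 168.219.198.223) does not contain 168.219.198.129
  168.219.198.192/26 (168.219.198.192 - 168.219.198.255) does not contain 168.219.198.129
  168.219.70.128/26 (168.219.70.128 - 168.219.70.191) does not contain 168.219.198.129
  168.219.199.128/26 (168.219.199.128 - 168.219.199.191) does not contain 168.219.198.129
  168.223.198.0/23 (168.223.198.0 - 168.223.199.255) does not contain 168.219.198.129
  168.219.0.0/17 (168.219.0.0 - 168.219.127.255) does not contain 168.219.198.129
Longest matching prefix is /13 -> next hop Router H.

Router H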